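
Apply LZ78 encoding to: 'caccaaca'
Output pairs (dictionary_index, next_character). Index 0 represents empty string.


LZ78 encoding steps:
Dictionary: {0: ''}
Step 1: w='' (idx 0), next='c' -> output (0, 'c'), add 'c' as idx 1
Step 2: w='' (idx 0), next='a' -> output (0, 'a'), add 'a' as idx 2
Step 3: w='c' (idx 1), next='c' -> output (1, 'c'), add 'cc' as idx 3
Step 4: w='a' (idx 2), next='a' -> output (2, 'a'), add 'aa' as idx 4
Step 5: w='c' (idx 1), next='a' -> output (1, 'a'), add 'ca' as idx 5


Encoded: [(0, 'c'), (0, 'a'), (1, 'c'), (2, 'a'), (1, 'a')]


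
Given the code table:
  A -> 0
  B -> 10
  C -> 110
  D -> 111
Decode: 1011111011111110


Decoding:
10 -> B
111 -> D
110 -> C
111 -> D
111 -> D
10 -> B


Result: BDCDDB


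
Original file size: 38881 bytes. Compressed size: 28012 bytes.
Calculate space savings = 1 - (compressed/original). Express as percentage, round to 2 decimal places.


ratio = compressed/original = 28012/38881 = 0.720455
savings = 1 - ratio = 1 - 0.720455 = 0.279545
as a percentage: 0.279545 * 100 = 27.95%

Space savings = 1 - 28012/38881 = 27.95%


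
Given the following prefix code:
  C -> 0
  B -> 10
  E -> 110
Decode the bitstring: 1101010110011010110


Decoding step by step:
Bits 110 -> E
Bits 10 -> B
Bits 10 -> B
Bits 110 -> E
Bits 0 -> C
Bits 110 -> E
Bits 10 -> B
Bits 110 -> E


Decoded message: EBBECEBE


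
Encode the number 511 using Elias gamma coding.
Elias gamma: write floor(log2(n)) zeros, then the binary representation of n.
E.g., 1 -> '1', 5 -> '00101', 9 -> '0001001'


num_bits = floor(log2(511)) + 1 = 9
leading_zeros = num_bits - 1 = 8
binary(511) = 111111111

Elias gamma(511) = '00000000' + '111111111' = 00000000111111111 (17 bits)


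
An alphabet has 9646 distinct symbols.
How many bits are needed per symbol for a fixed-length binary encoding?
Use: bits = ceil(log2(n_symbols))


log2(9646) = 13.2357
Bracket: 2^13 = 8192 < 9646 <= 2^14 = 16384
So ceil(log2(9646)) = 14

bits = ceil(log2(9646)) = ceil(13.2357) = 14 bits


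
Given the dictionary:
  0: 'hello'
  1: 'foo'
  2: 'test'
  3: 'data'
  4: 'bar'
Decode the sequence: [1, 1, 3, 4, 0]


Look up each index in the dictionary:
  1 -> 'foo'
  1 -> 'foo'
  3 -> 'data'
  4 -> 'bar'
  0 -> 'hello'

Decoded: "foo foo data bar hello"


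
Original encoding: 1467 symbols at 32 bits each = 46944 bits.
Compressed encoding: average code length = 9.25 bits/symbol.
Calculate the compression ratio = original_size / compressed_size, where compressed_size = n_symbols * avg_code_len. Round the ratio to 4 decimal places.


original_size = n_symbols * orig_bits = 1467 * 32 = 46944 bits
compressed_size = n_symbols * avg_code_len = 1467 * 9.25 = 13569.75 bits
ratio = original_size / compressed_size = 46944 / 13569.75 = 3.4595

Compression ratio = 3.4595


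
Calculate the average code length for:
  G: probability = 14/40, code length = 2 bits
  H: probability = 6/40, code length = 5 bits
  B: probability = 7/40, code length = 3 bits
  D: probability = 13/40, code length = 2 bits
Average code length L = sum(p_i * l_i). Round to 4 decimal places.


Weighted contributions p_i * l_i:
  G: (14/40) * 2 = 28/40
  H: (6/40) * 5 = 30/40
  B: (7/40) * 3 = 21/40
  D: (13/40) * 2 = 26/40
Sum = (28 + 30 + 21 + 26)/40 = 105/40

L = 105/40 = 2.6250 bits/symbol


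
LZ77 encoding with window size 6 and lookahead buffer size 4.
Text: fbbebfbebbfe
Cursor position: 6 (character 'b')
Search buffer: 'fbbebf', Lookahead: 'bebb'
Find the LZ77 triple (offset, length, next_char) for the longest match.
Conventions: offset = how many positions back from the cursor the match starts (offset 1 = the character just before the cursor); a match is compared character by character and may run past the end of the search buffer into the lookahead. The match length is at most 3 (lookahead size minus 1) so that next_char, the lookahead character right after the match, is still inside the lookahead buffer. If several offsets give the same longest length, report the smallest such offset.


Try each offset into the search buffer:
  offset=1 (pos 5, char 'f'): match length 0
  offset=2 (pos 4, char 'b'): match length 1
  offset=3 (pos 3, char 'e'): match length 0
  offset=4 (pos 2, char 'b'): match length 3
  offset=5 (pos 1, char 'b'): match length 1
  offset=6 (pos 0, char 'f'): match length 0
Longest match has length 3 at offset 4.
next_char = character at position 6 + 3 = 9 -> 'b'

Best match: offset=4, length=3 (matching 'beb' starting at position 2)
LZ77 triple: (4, 3, 'b')


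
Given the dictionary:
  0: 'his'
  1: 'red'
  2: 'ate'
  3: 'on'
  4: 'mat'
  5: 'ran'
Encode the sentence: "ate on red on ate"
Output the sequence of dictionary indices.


Look up each word in the dictionary:
  'ate' -> 2
  'on' -> 3
  'red' -> 1
  'on' -> 3
  'ate' -> 2

Encoded: [2, 3, 1, 3, 2]


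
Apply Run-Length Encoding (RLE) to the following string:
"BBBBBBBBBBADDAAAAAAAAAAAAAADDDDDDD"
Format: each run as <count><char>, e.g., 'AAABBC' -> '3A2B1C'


Scanning runs left to right:
  i=0: run of 'B' x 10 -> '10B'
  i=10: run of 'A' x 1 -> '1A'
  i=11: run of 'D' x 2 -> '2D'
  i=13: run of 'A' x 14 -> '14A'
  i=27: run of 'D' x 7 -> '7D'

RLE = 10B1A2D14A7D


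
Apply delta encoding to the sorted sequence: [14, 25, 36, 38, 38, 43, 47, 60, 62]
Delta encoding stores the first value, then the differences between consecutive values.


First value: 14
Deltas:
  25 - 14 = 11
  36 - 25 = 11
  38 - 36 = 2
  38 - 38 = 0
  43 - 38 = 5
  47 - 43 = 4
  60 - 47 = 13
  62 - 60 = 2


Delta encoded: [14, 11, 11, 2, 0, 5, 4, 13, 2]


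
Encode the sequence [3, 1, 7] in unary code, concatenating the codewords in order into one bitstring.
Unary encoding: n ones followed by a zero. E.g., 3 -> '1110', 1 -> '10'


Encode each number as n ones followed by a terminating 0:
  3 -> 1110 (4 bits)
  1 -> 10 (2 bits)
  7 -> 11111110 (8 bits)
Total length = 4 + 2 + 8 = 14 bits.

Unary([3, 1, 7]) = 11101011111110 (14 bits)


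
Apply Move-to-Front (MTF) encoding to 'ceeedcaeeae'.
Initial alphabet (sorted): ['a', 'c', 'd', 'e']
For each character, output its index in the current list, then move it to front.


MTF encoding:
'c': index 1 in ['a', 'c', 'd', 'e'] -> ['c', 'a', 'd', 'e']
'e': index 3 in ['c', 'a', 'd', 'e'] -> ['e', 'c', 'a', 'd']
'e': index 0 in ['e', 'c', 'a', 'd'] -> ['e', 'c', 'a', 'd']
'e': index 0 in ['e', 'c', 'a', 'd'] -> ['e', 'c', 'a', 'd']
'd': index 3 in ['e', 'c', 'a', 'd'] -> ['d', 'e', 'c', 'a']
'c': index 2 in ['d', 'e', 'c', 'a'] -> ['c', 'd', 'e', 'a']
'a': index 3 in ['c', 'd', 'e', 'a'] -> ['a', 'c', 'd', 'e']
'e': index 3 in ['a', 'c', 'd', 'e'] -> ['e', 'a', 'c', 'd']
'e': index 0 in ['e', 'a', 'c', 'd'] -> ['e', 'a', 'c', 'd']
'a': index 1 in ['e', 'a', 'c', 'd'] -> ['a', 'e', 'c', 'd']
'e': index 1 in ['a', 'e', 'c', 'd'] -> ['e', 'a', 'c', 'd']


Output: [1, 3, 0, 0, 3, 2, 3, 3, 0, 1, 1]


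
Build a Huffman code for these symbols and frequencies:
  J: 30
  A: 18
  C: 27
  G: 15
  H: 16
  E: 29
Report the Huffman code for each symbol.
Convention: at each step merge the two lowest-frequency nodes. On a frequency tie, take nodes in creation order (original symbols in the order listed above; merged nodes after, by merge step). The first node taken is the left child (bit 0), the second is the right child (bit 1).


Huffman tree construction:
Step 1: Merge G(15) + H(16) = 31
Step 2: Merge A(18) + C(27) = 45
Step 3: Merge E(29) + J(30) = 59
Step 4: Merge (G+H)(31) + (A+C)(45) = 76
Step 5: Merge (E+J)(59) + ((G+H)+(A+C))(76) = 135
Read each symbol's code off the tree from the root (left child = 0, right child = 1).

Codes:
  J: 01 (length 2)
  A: 110 (length 3)
  C: 111 (length 3)
  G: 100 (length 3)
  H: 101 (length 3)
  E: 00 (length 2)
Average code length: 346/135 = 2.5630 bits/symbol


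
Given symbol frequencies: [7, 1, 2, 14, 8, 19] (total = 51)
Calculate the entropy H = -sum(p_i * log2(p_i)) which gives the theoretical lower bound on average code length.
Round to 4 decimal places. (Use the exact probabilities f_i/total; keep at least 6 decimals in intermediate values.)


Per-symbol terms -p_i * log2(p_i) with p_i = f_i/51:
  p = 7/51 = 0.137255: log2(p) = -2.865070, -p*log2(p) = 0.393245
  p = 1/51 = 0.019608: log2(p) = -5.672425, -p*log2(p) = 0.111224
  p = 2/51 = 0.039216: log2(p) = -4.672425, -p*log2(p) = 0.183232
  p = 14/51 = 0.274510: log2(p) = -1.865070, -p*log2(p) = 0.511980
  p = 8/51 = 0.156863: log2(p) = -2.672425, -p*log2(p) = 0.419204
  p = 19/51 = 0.372549: log2(p) = -1.424498, -p*log2(p) = 0.530695
H = 0.393245 + 0.111224 + 0.183232 + 0.511980 + 0.419204 + 0.530695 = 2.149580

H = 2.1496 bits/symbol


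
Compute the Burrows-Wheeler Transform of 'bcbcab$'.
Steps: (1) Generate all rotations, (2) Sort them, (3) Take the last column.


Rotations (sorted):
  0: $bcbcab -> last char: b
  1: ab$bcbc -> last char: c
  2: b$bcbca -> last char: a
  3: bcab$bc -> last char: c
  4: bcbcab$ -> last char: $
  5: cab$bcb -> last char: b
  6: cbcab$b -> last char: b


BWT = bcac$bb


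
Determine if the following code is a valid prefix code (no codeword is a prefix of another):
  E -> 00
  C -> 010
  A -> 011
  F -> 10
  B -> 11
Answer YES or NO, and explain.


Checking each pair (does one codeword prefix another?):
  E='00' vs C='010': no prefix
  E='00' vs A='011': no prefix
  E='00' vs F='10': no prefix
  E='00' vs B='11': no prefix
  C='010' vs E='00': no prefix
  C='010' vs A='011': no prefix
  C='010' vs F='10': no prefix
  C='010' vs B='11': no prefix
  A='011' vs E='00': no prefix
  A='011' vs C='010': no prefix
  A='011' vs F='10': no prefix
  A='011' vs B='11': no prefix
  F='10' vs E='00': no prefix
  F='10' vs C='010': no prefix
  F='10' vs A='011': no prefix
  F='10' vs B='11': no prefix
  B='11' vs E='00': no prefix
  B='11' vs C='010': no prefix
  B='11' vs A='011': no prefix
  B='11' vs F='10': no prefix
No violation found over all pairs.

YES -- this is a valid prefix code. No codeword is a prefix of any other codeword.


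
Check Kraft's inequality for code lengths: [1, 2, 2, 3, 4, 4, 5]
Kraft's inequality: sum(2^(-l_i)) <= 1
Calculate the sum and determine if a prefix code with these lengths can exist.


Sum = 2^(-1) + 2^(-2) + 2^(-2) + 2^(-3) + 2^(-4) + 2^(-4) + 2^(-5)
    = 0.5 + 0.25 + 0.25 + 0.125 + 0.0625 + 0.0625 + 0.03125
    = 41/32 = 1.28125
Since 1.28125 > 1, Kraft's inequality is NOT satisfied.
A prefix code with these lengths CANNOT exist.

Kraft sum = 1.28125. Not satisfied.


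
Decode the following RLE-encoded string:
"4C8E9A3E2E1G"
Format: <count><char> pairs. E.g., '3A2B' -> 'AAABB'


Expanding each <count><char> pair:
  4C -> 'CCCC'
  8E -> 'EEEEEEEE'
  9A -> 'AAAAAAAAA'
  3E -> 'EEE'
  2E -> 'EE'
  1G -> 'G'

Decoded = CCCCEEEEEEEEAAAAAAAAAEEEEEG


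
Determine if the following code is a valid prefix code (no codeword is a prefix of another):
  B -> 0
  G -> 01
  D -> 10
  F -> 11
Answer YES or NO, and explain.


Checking each pair (does one codeword prefix another?):
  B='0' vs G='01': prefix -- VIOLATION

NO -- this is NOT a valid prefix code. B (0) is a prefix of G (01).


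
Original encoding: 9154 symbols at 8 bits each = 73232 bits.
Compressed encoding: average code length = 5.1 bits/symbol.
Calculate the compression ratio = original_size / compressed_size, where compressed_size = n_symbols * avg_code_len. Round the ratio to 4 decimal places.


original_size = n_symbols * orig_bits = 9154 * 8 = 73232 bits
compressed_size = n_symbols * avg_code_len = 9154 * 5.1 = 46685.4 bits
ratio = original_size / compressed_size = 73232 / 46685.4 = 1.5686

Compression ratio = 1.5686


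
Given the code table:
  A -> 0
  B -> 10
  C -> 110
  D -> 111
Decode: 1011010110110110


Decoding:
10 -> B
110 -> C
10 -> B
110 -> C
110 -> C
110 -> C


Result: BCBCCC


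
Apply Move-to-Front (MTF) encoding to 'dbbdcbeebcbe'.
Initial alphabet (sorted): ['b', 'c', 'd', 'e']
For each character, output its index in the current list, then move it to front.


MTF encoding:
'd': index 2 in ['b', 'c', 'd', 'e'] -> ['d', 'b', 'c', 'e']
'b': index 1 in ['d', 'b', 'c', 'e'] -> ['b', 'd', 'c', 'e']
'b': index 0 in ['b', 'd', 'c', 'e'] -> ['b', 'd', 'c', 'e']
'd': index 1 in ['b', 'd', 'c', 'e'] -> ['d', 'b', 'c', 'e']
'c': index 2 in ['d', 'b', 'c', 'e'] -> ['c', 'd', 'b', 'e']
'b': index 2 in ['c', 'd', 'b', 'e'] -> ['b', 'c', 'd', 'e']
'e': index 3 in ['b', 'c', 'd', 'e'] -> ['e', 'b', 'c', 'd']
'e': index 0 in ['e', 'b', 'c', 'd'] -> ['e', 'b', 'c', 'd']
'b': index 1 in ['e', 'b', 'c', 'd'] -> ['b', 'e', 'c', 'd']
'c': index 2 in ['b', 'e', 'c', 'd'] -> ['c', 'b', 'e', 'd']
'b': index 1 in ['c', 'b', 'e', 'd'] -> ['b', 'c', 'e', 'd']
'e': index 2 in ['b', 'c', 'e', 'd'] -> ['e', 'b', 'c', 'd']


Output: [2, 1, 0, 1, 2, 2, 3, 0, 1, 2, 1, 2]


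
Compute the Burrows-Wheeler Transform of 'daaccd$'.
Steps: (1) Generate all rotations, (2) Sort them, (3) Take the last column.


Rotations (sorted):
  0: $daaccd -> last char: d
  1: aaccd$d -> last char: d
  2: accd$da -> last char: a
  3: ccd$daa -> last char: a
  4: cd$daac -> last char: c
  5: d$daacc -> last char: c
  6: daaccd$ -> last char: $


BWT = ddaacc$


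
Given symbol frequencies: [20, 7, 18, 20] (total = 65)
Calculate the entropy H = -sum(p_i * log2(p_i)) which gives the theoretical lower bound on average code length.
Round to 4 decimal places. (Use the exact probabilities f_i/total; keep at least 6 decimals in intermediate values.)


Per-symbol terms -p_i * log2(p_i) with p_i = f_i/65:
  p = 20/65 = 0.307692: log2(p) = -1.700440, -p*log2(p) = 0.523212
  p = 7/65 = 0.107692: log2(p) = -3.215013, -p*log2(p) = 0.346232
  p = 18/65 = 0.276923: log2(p) = -1.852443, -p*log2(p) = 0.512984
  p = 20/65 = 0.307692: log2(p) = -1.700440, -p*log2(p) = 0.523212
H = 0.523212 + 0.346232 + 0.512984 + 0.523212 = 1.905640

H = 1.9056 bits/symbol


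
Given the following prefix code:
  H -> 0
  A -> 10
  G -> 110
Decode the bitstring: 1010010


Decoding step by step:
Bits 10 -> A
Bits 10 -> A
Bits 0 -> H
Bits 10 -> A


Decoded message: AAHA


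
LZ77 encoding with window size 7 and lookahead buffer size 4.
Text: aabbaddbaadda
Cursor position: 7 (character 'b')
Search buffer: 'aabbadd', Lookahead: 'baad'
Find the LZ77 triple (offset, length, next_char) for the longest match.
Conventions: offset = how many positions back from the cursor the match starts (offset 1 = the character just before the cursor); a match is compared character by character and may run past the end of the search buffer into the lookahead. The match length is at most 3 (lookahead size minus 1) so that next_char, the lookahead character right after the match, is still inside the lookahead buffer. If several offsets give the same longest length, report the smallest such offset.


Try each offset into the search buffer:
  offset=1 (pos 6, char 'd'): match length 0
  offset=2 (pos 5, char 'd'): match length 0
  offset=3 (pos 4, char 'a'): match length 0
  offset=4 (pos 3, char 'b'): match length 2
  offset=5 (pos 2, char 'b'): match length 1
  offset=6 (pos 1, char 'a'): match length 0
  offset=7 (pos 0, char 'a'): match length 0
Longest match has length 2 at offset 4.
next_char = character at position 7 + 2 = 9 -> 'a'

Best match: offset=4, length=2 (matching 'ba' starting at position 3)
LZ77 triple: (4, 2, 'a')


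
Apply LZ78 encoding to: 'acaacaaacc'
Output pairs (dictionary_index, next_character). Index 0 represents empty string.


LZ78 encoding steps:
Dictionary: {0: ''}
Step 1: w='' (idx 0), next='a' -> output (0, 'a'), add 'a' as idx 1
Step 2: w='' (idx 0), next='c' -> output (0, 'c'), add 'c' as idx 2
Step 3: w='a' (idx 1), next='a' -> output (1, 'a'), add 'aa' as idx 3
Step 4: w='c' (idx 2), next='a' -> output (2, 'a'), add 'ca' as idx 4
Step 5: w='aa' (idx 3), next='c' -> output (3, 'c'), add 'aac' as idx 5
Step 6: w='c' (idx 2), end of input -> output (2, '')


Encoded: [(0, 'a'), (0, 'c'), (1, 'a'), (2, 'a'), (3, 'c'), (2, '')]


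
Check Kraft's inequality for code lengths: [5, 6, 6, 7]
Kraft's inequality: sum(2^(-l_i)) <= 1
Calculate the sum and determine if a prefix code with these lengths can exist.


Sum = 2^(-5) + 2^(-6) + 2^(-6) + 2^(-7)
    = 0.03125 + 0.015625 + 0.015625 + 0.0078125
    = 9/128 = 0.0703125
Since 0.0703125 <= 1, Kraft's inequality IS satisfied.
A prefix code with these lengths CAN exist.

Kraft sum = 0.0703125. Satisfied.


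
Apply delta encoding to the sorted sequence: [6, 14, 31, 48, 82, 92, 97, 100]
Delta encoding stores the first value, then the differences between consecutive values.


First value: 6
Deltas:
  14 - 6 = 8
  31 - 14 = 17
  48 - 31 = 17
  82 - 48 = 34
  92 - 82 = 10
  97 - 92 = 5
  100 - 97 = 3


Delta encoded: [6, 8, 17, 17, 34, 10, 5, 3]


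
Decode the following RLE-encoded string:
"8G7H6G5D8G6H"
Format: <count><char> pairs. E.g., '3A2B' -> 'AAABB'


Expanding each <count><char> pair:
  8G -> 'GGGGGGGG'
  7H -> 'HHHHHHH'
  6G -> 'GGGGGG'
  5D -> 'DDDDD'
  8G -> 'GGGGGGGG'
  6H -> 'HHHHHH'

Decoded = GGGGGGGGHHHHHHHGGGGGGDDDDDGGGGGGGGHHHHHH


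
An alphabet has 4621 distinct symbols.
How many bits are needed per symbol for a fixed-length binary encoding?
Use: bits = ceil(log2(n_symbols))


log2(4621) = 12.174
Bracket: 2^12 = 4096 < 4621 <= 2^13 = 8192
So ceil(log2(4621)) = 13

bits = ceil(log2(4621)) = ceil(12.174) = 13 bits


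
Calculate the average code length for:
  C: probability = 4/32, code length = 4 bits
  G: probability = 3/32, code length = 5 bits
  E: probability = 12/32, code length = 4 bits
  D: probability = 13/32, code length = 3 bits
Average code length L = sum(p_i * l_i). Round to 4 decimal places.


Weighted contributions p_i * l_i:
  C: (4/32) * 4 = 16/32
  G: (3/32) * 5 = 15/32
  E: (12/32) * 4 = 48/32
  D: (13/32) * 3 = 39/32
Sum = (16 + 15 + 48 + 39)/32 = 118/32

L = 118/32 = 3.6875 bits/symbol


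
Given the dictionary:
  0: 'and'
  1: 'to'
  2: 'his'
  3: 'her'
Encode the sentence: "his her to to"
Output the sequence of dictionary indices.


Look up each word in the dictionary:
  'his' -> 2
  'her' -> 3
  'to' -> 1
  'to' -> 1

Encoded: [2, 3, 1, 1]


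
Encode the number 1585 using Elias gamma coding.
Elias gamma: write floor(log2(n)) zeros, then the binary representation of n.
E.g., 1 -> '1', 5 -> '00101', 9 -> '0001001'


num_bits = floor(log2(1585)) + 1 = 11
leading_zeros = num_bits - 1 = 10
binary(1585) = 11000110001

Elias gamma(1585) = '0000000000' + '11000110001' = 000000000011000110001 (21 bits)


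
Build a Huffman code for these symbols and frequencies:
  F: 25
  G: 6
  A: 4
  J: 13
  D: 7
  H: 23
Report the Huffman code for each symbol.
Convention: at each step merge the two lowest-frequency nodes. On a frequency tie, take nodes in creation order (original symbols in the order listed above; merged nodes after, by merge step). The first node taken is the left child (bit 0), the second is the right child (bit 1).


Huffman tree construction:
Step 1: Merge A(4) + G(6) = 10
Step 2: Merge D(7) + (A+G)(10) = 17
Step 3: Merge J(13) + (D+(A+G))(17) = 30
Step 4: Merge H(23) + F(25) = 48
Step 5: Merge (J+(D+(A+G)))(30) + (H+F)(48) = 78
Read each symbol's code off the tree from the root (left child = 0, right child = 1).

Codes:
  F: 11 (length 2)
  G: 0111 (length 4)
  A: 0110 (length 4)
  J: 00 (length 2)
  D: 010 (length 3)
  H: 10 (length 2)
Average code length: 183/78 = 2.3462 bits/symbol


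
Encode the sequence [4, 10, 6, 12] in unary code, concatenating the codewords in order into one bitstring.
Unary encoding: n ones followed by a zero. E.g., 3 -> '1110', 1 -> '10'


Encode each number as n ones followed by a terminating 0:
  4 -> 11110 (5 bits)
  10 -> 11111111110 (11 bits)
  6 -> 1111110 (7 bits)
  12 -> 1111111111110 (13 bits)
Total length = 5 + 11 + 7 + 13 = 36 bits.

Unary([4, 10, 6, 12]) = 111101111111111011111101111111111110 (36 bits)


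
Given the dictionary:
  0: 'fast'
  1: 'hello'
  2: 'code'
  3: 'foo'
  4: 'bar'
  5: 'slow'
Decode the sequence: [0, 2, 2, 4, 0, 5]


Look up each index in the dictionary:
  0 -> 'fast'
  2 -> 'code'
  2 -> 'code'
  4 -> 'bar'
  0 -> 'fast'
  5 -> 'slow'

Decoded: "fast code code bar fast slow"


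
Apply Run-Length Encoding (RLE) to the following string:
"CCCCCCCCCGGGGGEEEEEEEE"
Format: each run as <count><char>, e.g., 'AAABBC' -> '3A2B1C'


Scanning runs left to right:
  i=0: run of 'C' x 9 -> '9C'
  i=9: run of 'G' x 5 -> '5G'
  i=14: run of 'E' x 8 -> '8E'

RLE = 9C5G8E


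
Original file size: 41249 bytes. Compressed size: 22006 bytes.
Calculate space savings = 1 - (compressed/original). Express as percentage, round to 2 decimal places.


ratio = compressed/original = 22006/41249 = 0.533492
savings = 1 - ratio = 1 - 0.533492 = 0.466508
as a percentage: 0.466508 * 100 = 46.65%

Space savings = 1 - 22006/41249 = 46.65%


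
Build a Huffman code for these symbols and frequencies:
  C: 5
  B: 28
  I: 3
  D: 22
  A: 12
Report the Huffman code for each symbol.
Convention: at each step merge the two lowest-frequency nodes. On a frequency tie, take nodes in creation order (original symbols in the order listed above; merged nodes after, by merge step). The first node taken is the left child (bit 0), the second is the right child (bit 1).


Huffman tree construction:
Step 1: Merge I(3) + C(5) = 8
Step 2: Merge (I+C)(8) + A(12) = 20
Step 3: Merge ((I+C)+A)(20) + D(22) = 42
Step 4: Merge B(28) + (((I+C)+A)+D)(42) = 70
Read each symbol's code off the tree from the root (left child = 0, right child = 1).

Codes:
  C: 1001 (length 4)
  B: 0 (length 1)
  I: 1000 (length 4)
  D: 11 (length 2)
  A: 101 (length 3)
Average code length: 140/70 = 2.0000 bits/symbol


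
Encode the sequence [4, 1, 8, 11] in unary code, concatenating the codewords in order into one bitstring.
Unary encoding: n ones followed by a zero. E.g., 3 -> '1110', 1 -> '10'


Encode each number as n ones followed by a terminating 0:
  4 -> 11110 (5 bits)
  1 -> 10 (2 bits)
  8 -> 111111110 (9 bits)
  11 -> 111111111110 (12 bits)
Total length = 5 + 2 + 9 + 12 = 28 bits.

Unary([4, 1, 8, 11]) = 1111010111111110111111111110 (28 bits)


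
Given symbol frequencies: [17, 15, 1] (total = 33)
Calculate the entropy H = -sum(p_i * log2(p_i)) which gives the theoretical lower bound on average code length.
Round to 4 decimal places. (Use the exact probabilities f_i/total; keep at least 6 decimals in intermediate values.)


Per-symbol terms -p_i * log2(p_i) with p_i = f_i/33:
  p = 17/33 = 0.515152: log2(p) = -0.956931, -p*log2(p) = 0.492965
  p = 15/33 = 0.454545: log2(p) = -1.137504, -p*log2(p) = 0.517047
  p = 1/33 = 0.030303: log2(p) = -5.044394, -p*log2(p) = 0.152860
H = 0.492965 + 0.517047 + 0.152860 = 1.162872

H = 1.1629 bits/symbol


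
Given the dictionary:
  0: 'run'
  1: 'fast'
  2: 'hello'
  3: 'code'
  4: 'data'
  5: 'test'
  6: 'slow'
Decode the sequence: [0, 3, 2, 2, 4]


Look up each index in the dictionary:
  0 -> 'run'
  3 -> 'code'
  2 -> 'hello'
  2 -> 'hello'
  4 -> 'data'

Decoded: "run code hello hello data"


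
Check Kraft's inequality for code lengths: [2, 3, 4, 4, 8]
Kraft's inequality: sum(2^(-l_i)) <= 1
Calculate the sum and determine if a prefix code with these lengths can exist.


Sum = 2^(-2) + 2^(-3) + 2^(-4) + 2^(-4) + 2^(-8)
    = 0.25 + 0.125 + 0.0625 + 0.0625 + 0.00390625
    = 129/256 = 0.50390625
Since 0.50390625 <= 1, Kraft's inequality IS satisfied.
A prefix code with these lengths CAN exist.

Kraft sum = 0.50390625. Satisfied.


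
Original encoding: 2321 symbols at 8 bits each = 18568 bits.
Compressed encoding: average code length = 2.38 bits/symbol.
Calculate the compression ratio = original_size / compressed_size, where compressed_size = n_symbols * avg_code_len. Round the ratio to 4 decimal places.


original_size = n_symbols * orig_bits = 2321 * 8 = 18568 bits
compressed_size = n_symbols * avg_code_len = 2321 * 2.38 = 5523.98 bits
ratio = original_size / compressed_size = 18568 / 5523.98 = 3.3613

Compression ratio = 3.3613


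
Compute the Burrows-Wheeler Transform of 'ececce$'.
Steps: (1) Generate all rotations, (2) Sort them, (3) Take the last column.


Rotations (sorted):
  0: $ececce -> last char: e
  1: cce$ece -> last char: e
  2: ce$ecec -> last char: c
  3: cecce$e -> last char: e
  4: e$ececc -> last char: c
  5: ecce$ec -> last char: c
  6: ececce$ -> last char: $


BWT = eececc$


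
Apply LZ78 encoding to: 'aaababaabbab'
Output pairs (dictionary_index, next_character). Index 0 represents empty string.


LZ78 encoding steps:
Dictionary: {0: ''}
Step 1: w='' (idx 0), next='a' -> output (0, 'a'), add 'a' as idx 1
Step 2: w='a' (idx 1), next='a' -> output (1, 'a'), add 'aa' as idx 2
Step 3: w='' (idx 0), next='b' -> output (0, 'b'), add 'b' as idx 3
Step 4: w='a' (idx 1), next='b' -> output (1, 'b'), add 'ab' as idx 4
Step 5: w='aa' (idx 2), next='b' -> output (2, 'b'), add 'aab' as idx 5
Step 6: w='b' (idx 3), next='a' -> output (3, 'a'), add 'ba' as idx 6
Step 7: w='b' (idx 3), end of input -> output (3, '')


Encoded: [(0, 'a'), (1, 'a'), (0, 'b'), (1, 'b'), (2, 'b'), (3, 'a'), (3, '')]


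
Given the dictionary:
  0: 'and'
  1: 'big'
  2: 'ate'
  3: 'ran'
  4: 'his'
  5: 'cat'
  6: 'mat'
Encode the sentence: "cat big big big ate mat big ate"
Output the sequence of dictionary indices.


Look up each word in the dictionary:
  'cat' -> 5
  'big' -> 1
  'big' -> 1
  'big' -> 1
  'ate' -> 2
  'mat' -> 6
  'big' -> 1
  'ate' -> 2

Encoded: [5, 1, 1, 1, 2, 6, 1, 2]


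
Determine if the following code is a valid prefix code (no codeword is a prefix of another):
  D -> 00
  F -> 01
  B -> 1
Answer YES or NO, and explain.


Checking each pair (does one codeword prefix another?):
  D='00' vs F='01': no prefix
  D='00' vs B='1': no prefix
  F='01' vs D='00': no prefix
  F='01' vs B='1': no prefix
  B='1' vs D='00': no prefix
  B='1' vs F='01': no prefix
No violation found over all pairs.

YES -- this is a valid prefix code. No codeword is a prefix of any other codeword.


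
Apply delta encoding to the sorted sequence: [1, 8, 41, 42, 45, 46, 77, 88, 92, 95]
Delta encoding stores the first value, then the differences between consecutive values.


First value: 1
Deltas:
  8 - 1 = 7
  41 - 8 = 33
  42 - 41 = 1
  45 - 42 = 3
  46 - 45 = 1
  77 - 46 = 31
  88 - 77 = 11
  92 - 88 = 4
  95 - 92 = 3


Delta encoded: [1, 7, 33, 1, 3, 1, 31, 11, 4, 3]


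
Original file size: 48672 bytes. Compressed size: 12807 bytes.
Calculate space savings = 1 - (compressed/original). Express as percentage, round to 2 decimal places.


ratio = compressed/original = 12807/48672 = 0.263129
savings = 1 - ratio = 1 - 0.263129 = 0.736871
as a percentage: 0.736871 * 100 = 73.69%

Space savings = 1 - 12807/48672 = 73.69%


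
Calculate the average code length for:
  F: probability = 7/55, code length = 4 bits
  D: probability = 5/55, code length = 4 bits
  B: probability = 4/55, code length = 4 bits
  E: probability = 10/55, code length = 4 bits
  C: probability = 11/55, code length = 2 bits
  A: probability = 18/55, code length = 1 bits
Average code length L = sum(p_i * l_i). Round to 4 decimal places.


Weighted contributions p_i * l_i:
  F: (7/55) * 4 = 28/55
  D: (5/55) * 4 = 20/55
  B: (4/55) * 4 = 16/55
  E: (10/55) * 4 = 40/55
  C: (11/55) * 2 = 22/55
  A: (18/55) * 1 = 18/55
Sum = (28 + 20 + 16 + 40 + 22 + 18)/55 = 144/55

L = 144/55 = 2.6182 bits/symbol


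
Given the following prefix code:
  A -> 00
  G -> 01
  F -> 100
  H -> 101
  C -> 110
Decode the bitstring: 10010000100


Decoding step by step:
Bits 100 -> F
Bits 100 -> F
Bits 00 -> A
Bits 100 -> F


Decoded message: FFAF


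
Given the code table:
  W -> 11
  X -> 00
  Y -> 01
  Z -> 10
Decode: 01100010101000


Decoding:
01 -> Y
10 -> Z
00 -> X
10 -> Z
10 -> Z
10 -> Z
00 -> X


Result: YZXZZZX


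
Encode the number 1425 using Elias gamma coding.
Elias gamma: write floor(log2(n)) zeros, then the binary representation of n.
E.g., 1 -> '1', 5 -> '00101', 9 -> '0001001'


num_bits = floor(log2(1425)) + 1 = 11
leading_zeros = num_bits - 1 = 10
binary(1425) = 10110010001

Elias gamma(1425) = '0000000000' + '10110010001' = 000000000010110010001 (21 bits)


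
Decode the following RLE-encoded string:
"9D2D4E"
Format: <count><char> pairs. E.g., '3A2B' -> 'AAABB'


Expanding each <count><char> pair:
  9D -> 'DDDDDDDDD'
  2D -> 'DD'
  4E -> 'EEEE'

Decoded = DDDDDDDDDDDEEEE


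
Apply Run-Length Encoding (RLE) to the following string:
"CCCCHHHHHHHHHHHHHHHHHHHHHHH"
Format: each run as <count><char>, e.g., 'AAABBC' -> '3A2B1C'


Scanning runs left to right:
  i=0: run of 'C' x 4 -> '4C'
  i=4: run of 'H' x 23 -> '23H'

RLE = 4C23H


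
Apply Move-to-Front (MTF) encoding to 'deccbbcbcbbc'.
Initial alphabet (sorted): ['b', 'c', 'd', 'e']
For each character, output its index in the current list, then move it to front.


MTF encoding:
'd': index 2 in ['b', 'c', 'd', 'e'] -> ['d', 'b', 'c', 'e']
'e': index 3 in ['d', 'b', 'c', 'e'] -> ['e', 'd', 'b', 'c']
'c': index 3 in ['e', 'd', 'b', 'c'] -> ['c', 'e', 'd', 'b']
'c': index 0 in ['c', 'e', 'd', 'b'] -> ['c', 'e', 'd', 'b']
'b': index 3 in ['c', 'e', 'd', 'b'] -> ['b', 'c', 'e', 'd']
'b': index 0 in ['b', 'c', 'e', 'd'] -> ['b', 'c', 'e', 'd']
'c': index 1 in ['b', 'c', 'e', 'd'] -> ['c', 'b', 'e', 'd']
'b': index 1 in ['c', 'b', 'e', 'd'] -> ['b', 'c', 'e', 'd']
'c': index 1 in ['b', 'c', 'e', 'd'] -> ['c', 'b', 'e', 'd']
'b': index 1 in ['c', 'b', 'e', 'd'] -> ['b', 'c', 'e', 'd']
'b': index 0 in ['b', 'c', 'e', 'd'] -> ['b', 'c', 'e', 'd']
'c': index 1 in ['b', 'c', 'e', 'd'] -> ['c', 'b', 'e', 'd']


Output: [2, 3, 3, 0, 3, 0, 1, 1, 1, 1, 0, 1]


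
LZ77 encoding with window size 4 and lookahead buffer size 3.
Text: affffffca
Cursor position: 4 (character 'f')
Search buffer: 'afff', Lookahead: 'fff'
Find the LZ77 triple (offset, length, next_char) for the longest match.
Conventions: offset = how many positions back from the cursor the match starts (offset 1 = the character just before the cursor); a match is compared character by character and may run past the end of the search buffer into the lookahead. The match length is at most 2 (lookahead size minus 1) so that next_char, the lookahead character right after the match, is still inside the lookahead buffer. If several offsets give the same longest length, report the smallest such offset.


Try each offset into the search buffer:
  offset=1 (pos 3, char 'f'): match length 2
  offset=2 (pos 2, char 'f'): match length 2
  offset=3 (pos 1, char 'f'): match length 2
  offset=4 (pos 0, char 'a'): match length 0
Longest match has length 2, found at offsets 1, 2, 3; take the smallest, offset 1.
next_char = character at position 4 + 2 = 6 -> 'f'

Best match: offset=1, length=2 (matching 'ff' starting at position 3)
LZ77 triple: (1, 2, 'f')


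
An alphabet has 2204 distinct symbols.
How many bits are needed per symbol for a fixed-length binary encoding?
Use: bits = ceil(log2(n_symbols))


log2(2204) = 11.1059
Bracket: 2^11 = 2048 < 2204 <= 2^12 = 4096
So ceil(log2(2204)) = 12

bits = ceil(log2(2204)) = ceil(11.1059) = 12 bits


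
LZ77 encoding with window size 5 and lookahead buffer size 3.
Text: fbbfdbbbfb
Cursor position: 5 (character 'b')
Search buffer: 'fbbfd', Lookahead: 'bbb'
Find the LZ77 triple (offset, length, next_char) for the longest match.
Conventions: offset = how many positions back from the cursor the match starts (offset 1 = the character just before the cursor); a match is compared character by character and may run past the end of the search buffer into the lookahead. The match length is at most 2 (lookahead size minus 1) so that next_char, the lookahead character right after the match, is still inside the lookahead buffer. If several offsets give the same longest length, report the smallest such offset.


Try each offset into the search buffer:
  offset=1 (pos 4, char 'd'): match length 0
  offset=2 (pos 3, char 'f'): match length 0
  offset=3 (pos 2, char 'b'): match length 1
  offset=4 (pos 1, char 'b'): match length 2
  offset=5 (pos 0, char 'f'): match length 0
Longest match has length 2 at offset 4.
next_char = character at position 5 + 2 = 7 -> 'b'

Best match: offset=4, length=2 (matching 'bb' starting at position 1)
LZ77 triple: (4, 2, 'b')


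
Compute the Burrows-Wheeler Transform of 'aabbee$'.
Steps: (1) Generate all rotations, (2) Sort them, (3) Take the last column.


Rotations (sorted):
  0: $aabbee -> last char: e
  1: aabbee$ -> last char: $
  2: abbee$a -> last char: a
  3: bbee$aa -> last char: a
  4: bee$aab -> last char: b
  5: e$aabbe -> last char: e
  6: ee$aabb -> last char: b


BWT = e$aabeb


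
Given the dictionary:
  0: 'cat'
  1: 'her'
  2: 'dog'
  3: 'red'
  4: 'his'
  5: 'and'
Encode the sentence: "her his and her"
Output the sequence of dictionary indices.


Look up each word in the dictionary:
  'her' -> 1
  'his' -> 4
  'and' -> 5
  'her' -> 1

Encoded: [1, 4, 5, 1]


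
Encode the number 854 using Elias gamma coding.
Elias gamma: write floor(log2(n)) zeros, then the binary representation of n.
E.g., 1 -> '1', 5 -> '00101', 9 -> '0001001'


num_bits = floor(log2(854)) + 1 = 10
leading_zeros = num_bits - 1 = 9
binary(854) = 1101010110

Elias gamma(854) = '000000000' + '1101010110' = 0000000001101010110 (19 bits)


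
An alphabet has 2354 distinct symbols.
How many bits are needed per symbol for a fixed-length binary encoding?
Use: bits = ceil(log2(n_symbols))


log2(2354) = 11.2009
Bracket: 2^11 = 2048 < 2354 <= 2^12 = 4096
So ceil(log2(2354)) = 12

bits = ceil(log2(2354)) = ceil(11.2009) = 12 bits


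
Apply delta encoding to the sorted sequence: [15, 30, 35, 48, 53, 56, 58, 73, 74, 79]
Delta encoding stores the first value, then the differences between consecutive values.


First value: 15
Deltas:
  30 - 15 = 15
  35 - 30 = 5
  48 - 35 = 13
  53 - 48 = 5
  56 - 53 = 3
  58 - 56 = 2
  73 - 58 = 15
  74 - 73 = 1
  79 - 74 = 5


Delta encoded: [15, 15, 5, 13, 5, 3, 2, 15, 1, 5]


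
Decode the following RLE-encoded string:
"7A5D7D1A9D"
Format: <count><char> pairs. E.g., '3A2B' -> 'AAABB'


Expanding each <count><char> pair:
  7A -> 'AAAAAAA'
  5D -> 'DDDDD'
  7D -> 'DDDDDDD'
  1A -> 'A'
  9D -> 'DDDDDDDDD'

Decoded = AAAAAAADDDDDDDDDDDDADDDDDDDDD


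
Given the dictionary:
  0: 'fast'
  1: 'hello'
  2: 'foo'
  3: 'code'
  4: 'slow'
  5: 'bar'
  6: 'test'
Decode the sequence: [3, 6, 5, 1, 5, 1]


Look up each index in the dictionary:
  3 -> 'code'
  6 -> 'test'
  5 -> 'bar'
  1 -> 'hello'
  5 -> 'bar'
  1 -> 'hello'

Decoded: "code test bar hello bar hello"


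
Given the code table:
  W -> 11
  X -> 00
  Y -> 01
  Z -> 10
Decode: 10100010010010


Decoding:
10 -> Z
10 -> Z
00 -> X
10 -> Z
01 -> Y
00 -> X
10 -> Z


Result: ZZXZYXZ


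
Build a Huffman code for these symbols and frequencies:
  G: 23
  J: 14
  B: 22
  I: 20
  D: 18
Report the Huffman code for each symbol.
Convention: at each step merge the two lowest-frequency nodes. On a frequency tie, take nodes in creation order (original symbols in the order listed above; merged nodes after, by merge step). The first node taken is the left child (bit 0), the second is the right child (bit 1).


Huffman tree construction:
Step 1: Merge J(14) + D(18) = 32
Step 2: Merge I(20) + B(22) = 42
Step 3: Merge G(23) + (J+D)(32) = 55
Step 4: Merge (I+B)(42) + (G+(J+D))(55) = 97
Read each symbol's code off the tree from the root (left child = 0, right child = 1).

Codes:
  G: 10 (length 2)
  J: 110 (length 3)
  B: 01 (length 2)
  I: 00 (length 2)
  D: 111 (length 3)
Average code length: 226/97 = 2.3299 bits/symbol


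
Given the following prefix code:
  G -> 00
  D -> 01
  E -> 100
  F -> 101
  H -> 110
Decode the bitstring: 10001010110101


Decoding step by step:
Bits 100 -> E
Bits 01 -> D
Bits 01 -> D
Bits 01 -> D
Bits 101 -> F
Bits 01 -> D


Decoded message: EDDDFD


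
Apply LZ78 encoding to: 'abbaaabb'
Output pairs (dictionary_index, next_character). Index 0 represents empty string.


LZ78 encoding steps:
Dictionary: {0: ''}
Step 1: w='' (idx 0), next='a' -> output (0, 'a'), add 'a' as idx 1
Step 2: w='' (idx 0), next='b' -> output (0, 'b'), add 'b' as idx 2
Step 3: w='b' (idx 2), next='a' -> output (2, 'a'), add 'ba' as idx 3
Step 4: w='a' (idx 1), next='a' -> output (1, 'a'), add 'aa' as idx 4
Step 5: w='b' (idx 2), next='b' -> output (2, 'b'), add 'bb' as idx 5


Encoded: [(0, 'a'), (0, 'b'), (2, 'a'), (1, 'a'), (2, 'b')]


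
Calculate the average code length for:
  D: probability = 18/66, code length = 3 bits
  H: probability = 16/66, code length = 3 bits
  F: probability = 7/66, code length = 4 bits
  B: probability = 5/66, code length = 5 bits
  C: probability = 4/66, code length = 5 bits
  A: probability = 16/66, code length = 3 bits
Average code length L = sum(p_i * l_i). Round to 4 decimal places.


Weighted contributions p_i * l_i:
  D: (18/66) * 3 = 54/66
  H: (16/66) * 3 = 48/66
  F: (7/66) * 4 = 28/66
  B: (5/66) * 5 = 25/66
  C: (4/66) * 5 = 20/66
  A: (16/66) * 3 = 48/66
Sum = (54 + 48 + 28 + 25 + 20 + 48)/66 = 223/66

L = 223/66 = 3.3788 bits/symbol


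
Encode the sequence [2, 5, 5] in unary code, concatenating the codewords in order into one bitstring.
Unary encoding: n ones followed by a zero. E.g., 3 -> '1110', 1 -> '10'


Encode each number as n ones followed by a terminating 0:
  2 -> 110 (3 bits)
  5 -> 111110 (6 bits)
  5 -> 111110 (6 bits)
Total length = 3 + 6 + 6 = 15 bits.

Unary([2, 5, 5]) = 110111110111110 (15 bits)


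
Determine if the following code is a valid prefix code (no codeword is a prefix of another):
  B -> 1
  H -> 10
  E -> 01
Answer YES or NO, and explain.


Checking each pair (does one codeword prefix another?):
  B='1' vs H='10': prefix -- VIOLATION

NO -- this is NOT a valid prefix code. B (1) is a prefix of H (10).


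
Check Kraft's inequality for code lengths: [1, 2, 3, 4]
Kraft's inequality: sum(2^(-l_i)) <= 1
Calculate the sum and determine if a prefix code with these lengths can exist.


Sum = 2^(-1) + 2^(-2) + 2^(-3) + 2^(-4)
    = 0.5 + 0.25 + 0.125 + 0.0625
    = 15/16 = 0.9375
Since 0.9375 <= 1, Kraft's inequality IS satisfied.
A prefix code with these lengths CAN exist.

Kraft sum = 0.9375. Satisfied.


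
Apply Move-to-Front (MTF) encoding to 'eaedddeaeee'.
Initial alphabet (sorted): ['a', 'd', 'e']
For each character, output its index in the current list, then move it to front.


MTF encoding:
'e': index 2 in ['a', 'd', 'e'] -> ['e', 'a', 'd']
'a': index 1 in ['e', 'a', 'd'] -> ['a', 'e', 'd']
'e': index 1 in ['a', 'e', 'd'] -> ['e', 'a', 'd']
'd': index 2 in ['e', 'a', 'd'] -> ['d', 'e', 'a']
'd': index 0 in ['d', 'e', 'a'] -> ['d', 'e', 'a']
'd': index 0 in ['d', 'e', 'a'] -> ['d', 'e', 'a']
'e': index 1 in ['d', 'e', 'a'] -> ['e', 'd', 'a']
'a': index 2 in ['e', 'd', 'a'] -> ['a', 'e', 'd']
'e': index 1 in ['a', 'e', 'd'] -> ['e', 'a', 'd']
'e': index 0 in ['e', 'a', 'd'] -> ['e', 'a', 'd']
'e': index 0 in ['e', 'a', 'd'] -> ['e', 'a', 'd']


Output: [2, 1, 1, 2, 0, 0, 1, 2, 1, 0, 0]


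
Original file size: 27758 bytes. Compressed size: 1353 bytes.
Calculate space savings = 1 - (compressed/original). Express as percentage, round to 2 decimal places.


ratio = compressed/original = 1353/27758 = 0.048743
savings = 1 - ratio = 1 - 0.048743 = 0.951257
as a percentage: 0.951257 * 100 = 95.13%

Space savings = 1 - 1353/27758 = 95.13%


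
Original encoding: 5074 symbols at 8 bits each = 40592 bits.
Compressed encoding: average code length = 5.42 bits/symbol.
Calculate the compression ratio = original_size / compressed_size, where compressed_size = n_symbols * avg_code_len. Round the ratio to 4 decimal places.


original_size = n_symbols * orig_bits = 5074 * 8 = 40592 bits
compressed_size = n_symbols * avg_code_len = 5074 * 5.42 = 27501.08 bits
ratio = original_size / compressed_size = 40592 / 27501.08 = 1.476

Compression ratio = 1.476


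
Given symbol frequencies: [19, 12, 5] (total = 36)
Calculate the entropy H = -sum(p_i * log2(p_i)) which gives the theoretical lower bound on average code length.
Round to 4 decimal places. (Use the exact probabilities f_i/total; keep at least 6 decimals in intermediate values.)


Per-symbol terms -p_i * log2(p_i) with p_i = f_i/36:
  p = 19/36 = 0.527778: log2(p) = -0.921997, -p*log2(p) = 0.486610
  p = 12/36 = 0.333333: log2(p) = -1.584963, -p*log2(p) = 0.528321
  p = 5/36 = 0.138889: log2(p) = -2.847997, -p*log2(p) = 0.395555
H = 0.486610 + 0.528321 + 0.395555 = 1.410486

H = 1.4105 bits/symbol
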